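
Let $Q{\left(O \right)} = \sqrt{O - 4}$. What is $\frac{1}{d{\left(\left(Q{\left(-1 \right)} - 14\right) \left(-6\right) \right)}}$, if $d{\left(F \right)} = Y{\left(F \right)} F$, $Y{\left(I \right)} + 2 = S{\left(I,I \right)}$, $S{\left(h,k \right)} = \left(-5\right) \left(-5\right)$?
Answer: $\frac{7}{13869} + \frac{i \sqrt{5}}{27738} \approx 0.00050472 + 8.0614 \cdot 10^{-5} i$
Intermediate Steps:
$S{\left(h,k \right)} = 25$
$Q{\left(O \right)} = \sqrt{-4 + O}$
$Y{\left(I \right)} = 23$ ($Y{\left(I \right)} = -2 + 25 = 23$)
$d{\left(F \right)} = 23 F$
$\frac{1}{d{\left(\left(Q{\left(-1 \right)} - 14\right) \left(-6\right) \right)}} = \frac{1}{23 \left(\sqrt{-4 - 1} - 14\right) \left(-6\right)} = \frac{1}{23 \left(\sqrt{-5} - 14\right) \left(-6\right)} = \frac{1}{23 \left(i \sqrt{5} - 14\right) \left(-6\right)} = \frac{1}{23 \left(-14 + i \sqrt{5}\right) \left(-6\right)} = \frac{1}{23 \left(84 - 6 i \sqrt{5}\right)} = \frac{1}{1932 - 138 i \sqrt{5}}$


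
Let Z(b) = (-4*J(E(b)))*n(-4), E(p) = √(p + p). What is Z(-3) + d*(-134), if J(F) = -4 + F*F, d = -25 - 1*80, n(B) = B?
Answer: 13910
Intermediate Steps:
E(p) = √2*√p (E(p) = √(2*p) = √2*√p)
d = -105 (d = -25 - 80 = -105)
J(F) = -4 + F²
Z(b) = -64 + 32*b (Z(b) = -4*(-4 + (√2*√b)²)*(-4) = -4*(-4 + 2*b)*(-4) = (16 - 8*b)*(-4) = -64 + 32*b)
Z(-3) + d*(-134) = (-64 + 32*(-3)) - 105*(-134) = (-64 - 96) + 14070 = -160 + 14070 = 13910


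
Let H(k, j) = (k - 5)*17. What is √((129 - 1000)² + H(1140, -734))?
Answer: 4*√48621 ≈ 882.01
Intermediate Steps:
H(k, j) = -85 + 17*k (H(k, j) = (-5 + k)*17 = -85 + 17*k)
√((129 - 1000)² + H(1140, -734)) = √((129 - 1000)² + (-85 + 17*1140)) = √((-871)² + (-85 + 19380)) = √(758641 + 19295) = √777936 = 4*√48621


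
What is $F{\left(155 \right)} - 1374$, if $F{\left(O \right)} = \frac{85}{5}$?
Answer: $-1357$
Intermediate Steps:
$F{\left(O \right)} = 17$ ($F{\left(O \right)} = 85 \cdot \frac{1}{5} = 17$)
$F{\left(155 \right)} - 1374 = 17 - 1374 = -1357$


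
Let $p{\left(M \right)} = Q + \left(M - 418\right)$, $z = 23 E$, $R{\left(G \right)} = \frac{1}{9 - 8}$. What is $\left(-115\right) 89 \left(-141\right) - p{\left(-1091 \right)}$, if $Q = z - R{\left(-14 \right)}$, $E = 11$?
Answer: $1444392$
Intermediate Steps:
$R{\left(G \right)} = 1$ ($R{\left(G \right)} = 1^{-1} = 1$)
$z = 253$ ($z = 23 \cdot 11 = 253$)
$Q = 252$ ($Q = 253 - 1 = 252$)
$p{\left(M \right)} = -166 + M$ ($p{\left(M \right)} = 252 + \left(M - 418\right) = 252 + \left(-418 + M\right) = -166 + M$)
$\left(-115\right) 89 \left(-141\right) - p{\left(-1091 \right)} = \left(-115\right) 89 \left(-141\right) - \left(-166 - 1091\right) = \left(-10235\right) \left(-141\right) - -1257 = 1443135 + 1257 = 1444392$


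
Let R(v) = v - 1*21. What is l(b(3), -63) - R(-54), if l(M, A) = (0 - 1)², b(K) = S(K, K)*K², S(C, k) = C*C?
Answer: 76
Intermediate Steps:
S(C, k) = C²
b(K) = K⁴ (b(K) = K²*K² = K⁴)
R(v) = -21 + v (R(v) = v - 21 = -21 + v)
l(M, A) = 1 (l(M, A) = (-1)² = 1)
l(b(3), -63) - R(-54) = 1 - (-21 - 54) = 1 - 1*(-75) = 1 + 75 = 76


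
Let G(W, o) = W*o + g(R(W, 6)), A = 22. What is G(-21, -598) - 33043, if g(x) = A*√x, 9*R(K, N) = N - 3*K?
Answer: -20485 + 22*√69/3 ≈ -20424.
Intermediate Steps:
R(K, N) = -K/3 + N/9 (R(K, N) = (N - 3*K)/9 = -K/3 + N/9)
g(x) = 22*√x
G(W, o) = 22*√(⅔ - W/3) + W*o (G(W, o) = W*o + 22*√(-W/3 + (⅑)*6) = W*o + 22*√(-W/3 + ⅔) = W*o + 22*√(⅔ - W/3) = 22*√(⅔ - W/3) + W*o)
G(-21, -598) - 33043 = (22*√(6 - 3*(-21))/3 - 21*(-598)) - 33043 = (22*√(6 + 63)/3 + 12558) - 33043 = (22*√69/3 + 12558) - 33043 = (12558 + 22*√69/3) - 33043 = -20485 + 22*√69/3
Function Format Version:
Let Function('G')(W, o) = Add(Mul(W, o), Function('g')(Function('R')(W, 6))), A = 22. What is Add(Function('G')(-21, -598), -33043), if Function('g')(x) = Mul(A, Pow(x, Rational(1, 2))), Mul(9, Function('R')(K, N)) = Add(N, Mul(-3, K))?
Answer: Add(-20485, Mul(Rational(22, 3), Pow(69, Rational(1, 2)))) ≈ -20424.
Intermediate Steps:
Function('R')(K, N) = Add(Mul(Rational(-1, 3), K), Mul(Rational(1, 9), N)) (Function('R')(K, N) = Mul(Rational(1, 9), Add(N, Mul(-3, K))) = Add(Mul(Rational(-1, 3), K), Mul(Rational(1, 9), N)))
Function('g')(x) = Mul(22, Pow(x, Rational(1, 2)))
Function('G')(W, o) = Add(Mul(22, Pow(Add(Rational(2, 3), Mul(Rational(-1, 3), W)), Rational(1, 2))), Mul(W, o)) (Function('G')(W, o) = Add(Mul(W, o), Mul(22, Pow(Add(Mul(Rational(-1, 3), W), Mul(Rational(1, 9), 6)), Rational(1, 2)))) = Add(Mul(W, o), Mul(22, Pow(Add(Mul(Rational(-1, 3), W), Rational(2, 3)), Rational(1, 2)))) = Add(Mul(W, o), Mul(22, Pow(Add(Rational(2, 3), Mul(Rational(-1, 3), W)), Rational(1, 2)))) = Add(Mul(22, Pow(Add(Rational(2, 3), Mul(Rational(-1, 3), W)), Rational(1, 2))), Mul(W, o)))
Add(Function('G')(-21, -598), -33043) = Add(Add(Mul(Rational(22, 3), Pow(Add(6, Mul(-3, -21)), Rational(1, 2))), Mul(-21, -598)), -33043) = Add(Add(Mul(Rational(22, 3), Pow(Add(6, 63), Rational(1, 2))), 12558), -33043) = Add(Add(Mul(Rational(22, 3), Pow(69, Rational(1, 2))), 12558), -33043) = Add(Add(12558, Mul(Rational(22, 3), Pow(69, Rational(1, 2)))), -33043) = Add(-20485, Mul(Rational(22, 3), Pow(69, Rational(1, 2))))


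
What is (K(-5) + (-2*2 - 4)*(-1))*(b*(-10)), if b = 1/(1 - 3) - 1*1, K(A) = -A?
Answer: 195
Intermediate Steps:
b = -3/2 (b = 1/(-2) - 1 = -1/2 - 1 = -3/2 ≈ -1.5000)
(K(-5) + (-2*2 - 4)*(-1))*(b*(-10)) = (-1*(-5) + (-2*2 - 4)*(-1))*(-3/2*(-10)) = (5 + (-4 - 4)*(-1))*15 = (5 - 8*(-1))*15 = (5 + 8)*15 = 13*15 = 195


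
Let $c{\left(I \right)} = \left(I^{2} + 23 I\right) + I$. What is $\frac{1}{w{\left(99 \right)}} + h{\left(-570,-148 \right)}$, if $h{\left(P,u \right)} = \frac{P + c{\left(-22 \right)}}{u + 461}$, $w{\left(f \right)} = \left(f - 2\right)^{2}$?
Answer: $- \frac{5776813}{2945017} \approx -1.9616$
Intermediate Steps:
$w{\left(f \right)} = \left(-2 + f\right)^{2}$
$c{\left(I \right)} = I^{2} + 24 I$
$h{\left(P,u \right)} = \frac{-44 + P}{461 + u}$ ($h{\left(P,u \right)} = \frac{P - 22 \left(24 - 22\right)}{u + 461} = \frac{P - 44}{461 + u} = \frac{-44 + P}{461 + u}$)
$\frac{1}{w{\left(99 \right)}} + h{\left(-570,-148 \right)} = \frac{1}{\left(-2 + 99\right)^{2}} + \frac{-44 - 570}{461 - 148} = \frac{1}{97^{2}} + \frac{1}{313} \left(-614\right) = \frac{1}{9409} + \frac{1}{313} \left(-614\right) = \frac{1}{9409} - \frac{614}{313} = - \frac{5776813}{2945017}$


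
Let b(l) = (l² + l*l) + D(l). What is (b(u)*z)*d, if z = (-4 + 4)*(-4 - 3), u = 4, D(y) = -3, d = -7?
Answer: 0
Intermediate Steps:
b(l) = -3 + 2*l² (b(l) = (l² + l*l) - 3 = (l² + l²) - 3 = 2*l² - 3 = -3 + 2*l²)
z = 0 (z = 0*(-7) = 0)
(b(u)*z)*d = ((-3 + 2*4²)*0)*(-7) = ((-3 + 2*16)*0)*(-7) = ((-3 + 32)*0)*(-7) = (29*0)*(-7) = 0*(-7) = 0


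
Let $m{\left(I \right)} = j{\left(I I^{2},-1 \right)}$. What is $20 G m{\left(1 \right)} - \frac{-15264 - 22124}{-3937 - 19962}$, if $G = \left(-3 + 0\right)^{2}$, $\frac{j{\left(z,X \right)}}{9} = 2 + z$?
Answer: $\frac{116111752}{23899} \approx 4858.4$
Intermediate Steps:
$j{\left(z,X \right)} = 18 + 9 z$ ($j{\left(z,X \right)} = 9 \left(2 + z\right) = 18 + 9 z$)
$m{\left(I \right)} = 18 + 9 I^{3}$ ($m{\left(I \right)} = 18 + 9 I I^{2} = 18 + 9 I^{3}$)
$G = 9$ ($G = \left(-3\right)^{2} = 9$)
$20 G m{\left(1 \right)} - \frac{-15264 - 22124}{-3937 - 19962} = 20 \cdot 9 \left(18 + 9 \cdot 1^{3}\right) - \frac{-15264 - 22124}{-3937 - 19962} = 180 \left(18 + 9 \cdot 1\right) - - \frac{37388}{-23899} = 180 \left(18 + 9\right) - \left(-37388\right) \left(- \frac{1}{23899}\right) = 180 \cdot 27 - \frac{37388}{23899} = 4860 - \frac{37388}{23899} = \frac{116111752}{23899}$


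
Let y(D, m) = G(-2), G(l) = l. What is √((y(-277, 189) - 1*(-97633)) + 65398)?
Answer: √163029 ≈ 403.77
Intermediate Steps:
y(D, m) = -2
√((y(-277, 189) - 1*(-97633)) + 65398) = √((-2 - 1*(-97633)) + 65398) = √((-2 + 97633) + 65398) = √(97631 + 65398) = √163029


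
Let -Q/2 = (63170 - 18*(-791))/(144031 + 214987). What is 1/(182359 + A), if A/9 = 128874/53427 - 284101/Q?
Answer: 1378559072/8425543037767553 ≈ 1.6362e-7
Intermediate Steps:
Q = -77408/179509 (Q = -2*(63170 - 18*(-791))/(144031 + 214987) = -2*(63170 + 14238)/359018 = -154816/359018 = -2*38704/179509 = -77408/179509 ≈ -0.43122)
A = 8174150383956705/1378559072 (A = 9*(128874/53427 - 284101/(-77408/179509)) = 9*(128874*(1/53427) - 284101*(-179509/77408)) = 9*(42958/17809 + 50998686409/77408) = 9*(908238931550745/1378559072) = 8174150383956705/1378559072 ≈ 5.9295e+6)
1/(182359 + A) = 1/(182359 + 8174150383956705/1378559072) = 1/(8425543037767553/1378559072) = 1378559072/8425543037767553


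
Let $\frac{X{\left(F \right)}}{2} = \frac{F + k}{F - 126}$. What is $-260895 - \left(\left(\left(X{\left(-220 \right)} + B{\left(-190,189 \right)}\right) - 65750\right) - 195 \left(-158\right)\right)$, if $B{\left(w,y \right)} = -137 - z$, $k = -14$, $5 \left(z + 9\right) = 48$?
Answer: $- \frac{195333221}{865} \approx -2.2582 \cdot 10^{5}$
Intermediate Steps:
$z = \frac{3}{5}$ ($z = -9 + \frac{1}{5} \cdot 48 = -9 + \frac{48}{5} = \frac{3}{5} \approx 0.6$)
$B{\left(w,y \right)} = - \frac{688}{5}$ ($B{\left(w,y \right)} = -137 - \frac{3}{5} = - \frac{688}{5}$)
$X{\left(F \right)} = \frac{2 \left(-14 + F\right)}{-126 + F}$ ($X{\left(F \right)} = 2 \frac{F - 14}{F - 126} = 2 \frac{-14 + F}{-126 + F} = \frac{2 \left(-14 + F\right)}{-126 + F}$)
$-260895 - \left(\left(\left(X{\left(-220 \right)} + B{\left(-190,189 \right)}\right) - 65750\right) - 195 \left(-158\right)\right) = -260895 - \left(\left(\left(\frac{2 \left(-14 - 220\right)}{-126 - 220} - \frac{688}{5}\right) - 65750\right) - 195 \left(-158\right)\right) = -260895 - \left(\left(\left(2 \frac{1}{-346} \left(-234\right) - \frac{688}{5}\right) - 65750\right) - -30810\right) = -260895 - \left(\left(\left(2 \left(- \frac{1}{346}\right) \left(-234\right) - \frac{688}{5}\right) - 65750\right) + 30810\right) = -260895 - \left(\left(\left(\frac{234}{173} - \frac{688}{5}\right) - 65750\right) + 30810\right) = -260895 - \left(\left(- \frac{117854}{865} - 65750\right) + 30810\right) = -260895 - \left(- \frac{56991604}{865} + 30810\right) = -260895 - - \frac{30340954}{865} = -260895 + \frac{30340954}{865} = - \frac{195333221}{865}$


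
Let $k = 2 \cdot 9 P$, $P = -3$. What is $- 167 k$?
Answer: $9018$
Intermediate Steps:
$k = -54$ ($k = 2 \cdot 9 \left(-3\right) = 18 \left(-3\right) = -54$)
$- 167 k = \left(-167\right) \left(-54\right) = 9018$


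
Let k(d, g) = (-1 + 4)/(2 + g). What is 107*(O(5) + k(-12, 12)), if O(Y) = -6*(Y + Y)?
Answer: -89559/14 ≈ -6397.1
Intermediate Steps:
k(d, g) = 3/(2 + g)
O(Y) = -12*Y
107*(O(5) + k(-12, 12)) = 107*(-12*5 + 3/(2 + 12)) = 107*(-60 + 3/14) = 107*(-837/14) = -89559/14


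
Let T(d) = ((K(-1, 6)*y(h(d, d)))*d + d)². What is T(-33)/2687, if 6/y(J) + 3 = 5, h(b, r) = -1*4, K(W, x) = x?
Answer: 393129/2687 ≈ 146.31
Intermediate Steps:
h(b, r) = -4
y(J) = 3 (y(J) = 6/(-3 + 5) = 6/2 = 6*(½) = 3)
T(d) = 361*d² (T(d) = ((6*3)*d + d)² = (18*d + d)² = (19*d)² = 361*d²)
T(-33)/2687 = (361*(-33)²)/2687 = (361*1089)*(1/2687) = 393129*(1/2687) = 393129/2687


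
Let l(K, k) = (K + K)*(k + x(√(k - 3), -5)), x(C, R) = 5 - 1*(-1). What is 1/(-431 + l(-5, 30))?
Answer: -1/791 ≈ -0.0012642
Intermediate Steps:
x(C, R) = 6 (x(C, R) = 5 + 1 = 6)
l(K, k) = 2*K*(6 + k) (l(K, k) = (K + K)*(k + 6) = (2*K)*(6 + k) = 2*K*(6 + k))
1/(-431 + l(-5, 30)) = 1/(-431 + 2*(-5)*(6 + 30)) = 1/(-431 + 2*(-5)*36) = 1/(-431 - 360) = 1/(-791) = -1/791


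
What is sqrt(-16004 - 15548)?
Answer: 8*I*sqrt(493) ≈ 177.63*I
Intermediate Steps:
sqrt(-16004 - 15548) = sqrt(-31552) = 8*I*sqrt(493)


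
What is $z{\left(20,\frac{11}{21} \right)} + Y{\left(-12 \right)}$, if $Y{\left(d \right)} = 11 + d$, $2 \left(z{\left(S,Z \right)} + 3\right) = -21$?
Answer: $- \frac{29}{2} \approx -14.5$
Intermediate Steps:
$z{\left(S,Z \right)} = - \frac{27}{2}$ ($z{\left(S,Z \right)} = -3 + \frac{1}{2} \left(-21\right) = -3 - \frac{21}{2} = - \frac{27}{2}$)
$z{\left(20,\frac{11}{21} \right)} + Y{\left(-12 \right)} = - \frac{27}{2} + \left(11 - 12\right) = - \frac{27}{2} - 1 = - \frac{29}{2}$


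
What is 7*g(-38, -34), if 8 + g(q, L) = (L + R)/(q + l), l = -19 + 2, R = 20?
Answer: -2982/55 ≈ -54.218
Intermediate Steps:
l = -17
g(q, L) = -8 + (20 + L)/(-17 + q) (g(q, L) = -8 + (L + 20)/(q - 17) = -8 + (20 + L)/(-17 + q))
7*g(-38, -34) = 7*((156 - 34 - 8*(-38))/(-17 - 38)) = 7*((156 - 34 + 304)/(-55)) = 7*(-1/55*426) = 7*(-426/55) = -2982/55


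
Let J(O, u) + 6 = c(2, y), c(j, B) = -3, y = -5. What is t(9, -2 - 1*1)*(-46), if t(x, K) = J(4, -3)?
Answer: 414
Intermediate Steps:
J(O, u) = -9 (J(O, u) = -6 - 3 = -9)
t(x, K) = -9
t(9, -2 - 1*1)*(-46) = -9*(-46) = 414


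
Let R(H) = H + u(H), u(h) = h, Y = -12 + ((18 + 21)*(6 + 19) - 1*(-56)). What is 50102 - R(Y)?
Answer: 48064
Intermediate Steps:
Y = 1019 (Y = -12 + (39*25 + 56) = -12 + (975 + 56) = -12 + 1031 = 1019)
R(H) = 2*H (R(H) = H + H = 2*H)
50102 - R(Y) = 50102 - 2*1019 = 50102 - 1*2038 = 50102 - 2038 = 48064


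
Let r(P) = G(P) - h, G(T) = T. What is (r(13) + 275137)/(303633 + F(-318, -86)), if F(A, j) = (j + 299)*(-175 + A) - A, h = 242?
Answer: 45818/33157 ≈ 1.3818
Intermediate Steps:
r(P) = -242 + P (r(P) = P - 1*242 = P - 242 = -242 + P)
F(A, j) = -A + (-175 + A)*(299 + j) (F(A, j) = (299 + j)*(-175 + A) - A = (-175 + A)*(299 + j) - A = -A + (-175 + A)*(299 + j))
(r(13) + 275137)/(303633 + F(-318, -86)) = ((-242 + 13) + 275137)/(303633 + (-52325 - 175*(-86) + 298*(-318) - 318*(-86))) = (-229 + 275137)/(303633 + (-52325 + 15050 - 94764 + 27348)) = 274908/(303633 - 104691) = 274908/198942 = 274908*(1/198942) = 45818/33157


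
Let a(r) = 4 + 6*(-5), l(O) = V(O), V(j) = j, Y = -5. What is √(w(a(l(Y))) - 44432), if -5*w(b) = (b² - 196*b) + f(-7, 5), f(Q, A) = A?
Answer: I*√1139685/5 ≈ 213.51*I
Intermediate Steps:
l(O) = O
a(r) = -26 (a(r) = 4 - 30 = -26)
w(b) = -1 - b²/5 + 196*b/5 (w(b) = -((b² - 196*b) + 5)/5 = -(5 + b² - 196*b)/5 = -1 - b²/5 + 196*b/5)
√(w(a(l(Y))) - 44432) = √((-1 - ⅕*(-26)² + (196/5)*(-26)) - 44432) = √((-1 - ⅕*676 - 5096/5) - 44432) = √((-1 - 676/5 - 5096/5) - 44432) = √(-5777/5 - 44432) = √(-227937/5) = I*√1139685/5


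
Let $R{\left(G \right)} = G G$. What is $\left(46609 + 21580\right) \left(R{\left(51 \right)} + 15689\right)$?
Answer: $1247176810$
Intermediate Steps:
$R{\left(G \right)} = G^{2}$
$\left(46609 + 21580\right) \left(R{\left(51 \right)} + 15689\right) = \left(46609 + 21580\right) \left(51^{2} + 15689\right) = 68189 \left(2601 + 15689\right) = 68189 \cdot 18290 = 1247176810$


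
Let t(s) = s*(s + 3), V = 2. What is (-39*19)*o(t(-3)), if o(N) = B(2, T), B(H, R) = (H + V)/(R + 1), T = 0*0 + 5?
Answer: -494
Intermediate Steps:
T = 5 (T = 0 + 5 = 5)
B(H, R) = (2 + H)/(1 + R) (B(H, R) = (H + 2)/(R + 1) = (2 + H)/(1 + R))
t(s) = s*(3 + s)
o(N) = 2/3 (o(N) = (2 + 2)/(1 + 5) = 4/6 = (1/6)*4 = 2/3)
(-39*19)*o(t(-3)) = -39*19*(2/3) = -741*2/3 = -494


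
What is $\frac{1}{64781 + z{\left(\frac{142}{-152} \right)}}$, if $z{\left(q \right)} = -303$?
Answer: $\frac{1}{64478} \approx 1.5509 \cdot 10^{-5}$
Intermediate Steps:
$\frac{1}{64781 + z{\left(\frac{142}{-152} \right)}} = \frac{1}{64781 - 303} = \frac{1}{64478}$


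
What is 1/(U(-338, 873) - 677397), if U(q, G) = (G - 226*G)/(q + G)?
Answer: -107/72520764 ≈ -1.4754e-6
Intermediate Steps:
U(q, G) = -225*G/(G + q) (U(q, G) = (G - 226*G)/(G + q) = (-225*G)/(G + q) = -225*G/(G + q))
1/(U(-338, 873) - 677397) = 1/(-225*873/(873 - 338) - 677397) = 1/(-225*873/535 - 677397) = 1/(-225*873*1/535 - 677397) = 1/(-39285/107 - 677397) = 1/(-72520764/107) = -107/72520764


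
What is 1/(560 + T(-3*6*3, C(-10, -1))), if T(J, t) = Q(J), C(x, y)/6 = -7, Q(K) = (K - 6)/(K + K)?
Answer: 9/5045 ≈ 0.0017839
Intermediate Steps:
Q(K) = (-6 + K)/(2*K) (Q(K) = (-6 + K)/((2*K)) = (-6 + K)*(1/(2*K)) = (-6 + K)/(2*K))
C(x, y) = -42 (C(x, y) = 6*(-7) = -42)
T(J, t) = (-6 + J)/(2*J)
1/(560 + T(-3*6*3, C(-10, -1))) = 1/(560 + (-6 - 3*6*3)/(2*((-3*6*3)))) = 1/(560 + (-6 - 18*3)/(2*((-18*3)))) = 1/(560 + (½)*(-6 - 54)/(-54)) = 1/(560 + (½)*(-1/54)*(-60)) = 1/(560 + 5/9) = 1/(5045/9) = 9/5045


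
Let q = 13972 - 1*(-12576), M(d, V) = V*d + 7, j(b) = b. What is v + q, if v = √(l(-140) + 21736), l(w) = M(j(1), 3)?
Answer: 26548 + √21746 ≈ 26695.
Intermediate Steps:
M(d, V) = 7 + V*d
l(w) = 10 (l(w) = 7 + 3*1 = 7 + 3 = 10)
v = √21746 (v = √(10 + 21736) = √21746 ≈ 147.47)
q = 26548 (q = 13972 + 12576 = 26548)
v + q = √21746 + 26548 = 26548 + √21746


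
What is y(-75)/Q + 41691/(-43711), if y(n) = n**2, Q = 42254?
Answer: -1515737139/1846964594 ≈ -0.82066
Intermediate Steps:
y(-75)/Q + 41691/(-43711) = (-75)**2/42254 + 41691/(-43711) = 5625*(1/42254) + 41691*(-1/43711) = 5625/42254 - 41691/43711 = -1515737139/1846964594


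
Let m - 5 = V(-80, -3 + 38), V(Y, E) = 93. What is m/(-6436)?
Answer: -49/3218 ≈ -0.015227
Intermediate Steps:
m = 98 (m = 5 + 93 = 98)
m/(-6436) = 98/(-6436) = 98*(-1/6436) = -49/3218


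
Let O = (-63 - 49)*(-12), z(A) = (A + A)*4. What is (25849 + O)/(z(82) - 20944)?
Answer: -27193/20288 ≈ -1.3403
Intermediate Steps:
z(A) = 8*A (z(A) = (2*A)*4 = 8*A)
O = 1344 (O = -112*(-12) = 1344)
(25849 + O)/(z(82) - 20944) = (25849 + 1344)/(8*82 - 20944) = 27193/(656 - 20944) = 27193/(-20288) = 27193*(-1/20288) = -27193/20288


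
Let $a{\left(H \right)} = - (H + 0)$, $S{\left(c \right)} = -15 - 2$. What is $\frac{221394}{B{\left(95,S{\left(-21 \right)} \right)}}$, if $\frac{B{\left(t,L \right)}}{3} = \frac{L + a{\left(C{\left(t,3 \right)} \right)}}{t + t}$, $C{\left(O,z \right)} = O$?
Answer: $- \frac{3505405}{28} \approx -1.2519 \cdot 10^{5}$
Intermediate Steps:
$S{\left(c \right)} = -17$
$a{\left(H \right)} = - H$
$B{\left(t,L \right)} = \frac{3 \left(L - t\right)}{2 t}$ ($B{\left(t,L \right)} = 3 \frac{L - t}{t + t} = 3 \frac{L - t}{2 t} = \frac{3 \left(L - t\right)}{2 t}$)
$\frac{221394}{B{\left(95,S{\left(-21 \right)} \right)}} = \frac{221394}{\frac{3}{2} \cdot \frac{1}{95} \left(-17 - 95\right)} = \frac{221394}{\frac{3}{2} \cdot \frac{1}{95} \left(-112\right)} = \frac{221394}{- \frac{168}{95}} = 221394 \left(- \frac{95}{168}\right) = - \frac{3505405}{28}$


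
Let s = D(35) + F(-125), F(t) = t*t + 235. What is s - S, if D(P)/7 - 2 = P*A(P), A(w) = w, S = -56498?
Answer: 80947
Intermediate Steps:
D(P) = 14 + 7*P**2 (D(P) = 14 + 7*(P*P) = 14 + 7*P**2)
F(t) = 235 + t**2 (F(t) = t**2 + 235 = 235 + t**2)
s = 24449 (s = (14 + 7*35**2) + (235 + (-125)**2) = (14 + 7*1225) + (235 + 15625) = (14 + 8575) + 15860 = 8589 + 15860 = 24449)
s - S = 24449 - 1*(-56498) = 24449 + 56498 = 80947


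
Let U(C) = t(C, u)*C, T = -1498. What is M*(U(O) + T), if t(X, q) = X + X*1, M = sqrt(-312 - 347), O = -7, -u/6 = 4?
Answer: -1400*I*sqrt(659) ≈ -35939.0*I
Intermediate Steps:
u = -24 (u = -6*4 = -24)
M = I*sqrt(659) (M = sqrt(-659) = I*sqrt(659) ≈ 25.671*I)
t(X, q) = 2*X (t(X, q) = X + X = 2*X)
U(C) = 2*C**2 (U(C) = (2*C)*C = 2*C**2)
M*(U(O) + T) = (I*sqrt(659))*(2*(-7)**2 - 1498) = (I*sqrt(659))*(2*49 - 1498) = (I*sqrt(659))*(98 - 1498) = (I*sqrt(659))*(-1400) = -1400*I*sqrt(659)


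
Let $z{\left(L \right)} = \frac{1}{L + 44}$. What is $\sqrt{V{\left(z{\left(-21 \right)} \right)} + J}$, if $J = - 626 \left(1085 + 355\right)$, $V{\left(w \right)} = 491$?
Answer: $i \sqrt{900949} \approx 949.18 i$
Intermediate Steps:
$z{\left(L \right)} = \frac{1}{44 + L}$
$J = -901440$ ($J = \left(-626\right) 1440 = -901440$)
$\sqrt{V{\left(z{\left(-21 \right)} \right)} + J} = \sqrt{491 - 901440} = \sqrt{-900949} = i \sqrt{900949}$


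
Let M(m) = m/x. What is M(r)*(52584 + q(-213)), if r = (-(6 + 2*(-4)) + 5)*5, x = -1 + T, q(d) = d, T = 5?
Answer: 1832985/4 ≈ 4.5825e+5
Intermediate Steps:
x = 4 (x = -1 + 5 = 4)
r = 35 (r = (-(6 - 8) + 5)*5 = (-1*(-2) + 5)*5 = (2 + 5)*5 = 7*5 = 35)
M(m) = m/4
M(r)*(52584 + q(-213)) = ((¼)*35)*(52584 - 213) = (35/4)*52371 = 1832985/4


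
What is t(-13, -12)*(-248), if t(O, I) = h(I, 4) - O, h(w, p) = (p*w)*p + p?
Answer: 43400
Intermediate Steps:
h(w, p) = p + w*p² (h(w, p) = w*p² + p = p + w*p²)
t(O, I) = 4 - O + 16*I (t(O, I) = 4*(1 + 4*I) - O = (4 + 16*I) - O = 4 - O + 16*I)
t(-13, -12)*(-248) = (4 - 1*(-13) + 16*(-12))*(-248) = (4 + 13 - 192)*(-248) = -175*(-248) = 43400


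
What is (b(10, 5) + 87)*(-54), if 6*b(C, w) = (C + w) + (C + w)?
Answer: -4968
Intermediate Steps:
b(C, w) = C/3 + w/3 (b(C, w) = ((C + w) + (C + w))/6 = (2*C + 2*w)/6 = C/3 + w/3)
(b(10, 5) + 87)*(-54) = (((⅓)*10 + (⅓)*5) + 87)*(-54) = ((10/3 + 5/3) + 87)*(-54) = (5 + 87)*(-54) = 92*(-54) = -4968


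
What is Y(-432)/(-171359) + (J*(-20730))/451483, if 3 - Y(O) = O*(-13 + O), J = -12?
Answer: 129419002311/77365675397 ≈ 1.6728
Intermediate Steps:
Y(O) = 3 - O*(-13 + O)
Y(-432)/(-171359) + (J*(-20730))/451483 = (3 - 1*(-432)² + 13*(-432))/(-171359) - 12*(-20730)/451483 = (3 - 1*186624 - 5616)*(-1/171359) + 248760*(1/451483) = (3 - 186624 - 5616)*(-1/171359) + 248760/451483 = -192237*(-1/171359) + 248760/451483 = 192237/171359 + 248760/451483 = 129419002311/77365675397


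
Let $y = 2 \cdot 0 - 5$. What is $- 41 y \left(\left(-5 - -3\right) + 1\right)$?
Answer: $-205$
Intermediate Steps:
$y = -5$ ($y = 0 - 5 = -5$)
$- 41 y \left(\left(-5 - -3\right) + 1\right) = - 41 \left(- 5 \left(\left(-5 - -3\right) + 1\right)\right) = - 41 \left(- 5 \left(\left(-5 + 3\right) + 1\right)\right) = - 41 \left(- 5 \left(-2 + 1\right)\right) = - 41 \left(\left(-5\right) \left(-1\right)\right) = \left(-41\right) 5 = -205$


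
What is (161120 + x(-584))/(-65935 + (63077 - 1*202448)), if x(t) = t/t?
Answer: -161121/205306 ≈ -0.78478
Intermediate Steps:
x(t) = 1
(161120 + x(-584))/(-65935 + (63077 - 1*202448)) = (161120 + 1)/(-65935 + (63077 - 1*202448)) = 161121/(-65935 + (63077 - 202448)) = 161121/(-65935 - 139371) = 161121/(-205306) = 161121*(-1/205306) = -161121/205306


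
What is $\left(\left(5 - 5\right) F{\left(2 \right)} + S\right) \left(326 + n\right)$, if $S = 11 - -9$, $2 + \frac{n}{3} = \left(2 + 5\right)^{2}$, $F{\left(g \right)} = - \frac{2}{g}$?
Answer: $9340$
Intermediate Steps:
$n = 141$ ($n = -6 + 3 \left(2 + 5\right)^{2} = -6 + 3 \cdot 7^{2} = -6 + 3 \cdot 49 = -6 + 147 = 141$)
$S = 20$ ($S = 11 + 9 = 20$)
$\left(\left(5 - 5\right) F{\left(2 \right)} + S\right) \left(326 + n\right) = \left(\left(5 - 5\right) \left(- \frac{2}{2}\right) + 20\right) \left(326 + 141\right) = \left(\left(5 - 5\right) \left(\left(-2\right) \frac{1}{2}\right) + 20\right) 467 = \left(0 \left(-1\right) + 20\right) 467 = \left(0 + 20\right) 467 = 20 \cdot 467 = 9340$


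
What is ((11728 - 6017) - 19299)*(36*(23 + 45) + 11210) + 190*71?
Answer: -185571414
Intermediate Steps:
((11728 - 6017) - 19299)*(36*(23 + 45) + 11210) + 190*71 = (5711 - 19299)*(36*68 + 11210) + 13490 = -13588*(2448 + 11210) + 13490 = -13588*13658 + 13490 = -185584904 + 13490 = -185571414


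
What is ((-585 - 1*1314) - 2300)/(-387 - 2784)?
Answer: 4199/3171 ≈ 1.3242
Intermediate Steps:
((-585 - 1*1314) - 2300)/(-387 - 2784) = ((-585 - 1314) - 2300)/(-3171) = (-1899 - 2300)*(-1/3171) = -4199*(-1/3171) = 4199/3171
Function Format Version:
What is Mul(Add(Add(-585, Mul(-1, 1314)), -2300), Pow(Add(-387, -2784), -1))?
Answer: Rational(4199, 3171) ≈ 1.3242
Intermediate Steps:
Mul(Add(Add(-585, Mul(-1, 1314)), -2300), Pow(Add(-387, -2784), -1)) = Mul(Add(Add(-585, -1314), -2300), Pow(-3171, -1)) = Mul(Add(-1899, -2300), Rational(-1, 3171)) = Mul(-4199, Rational(-1, 3171)) = Rational(4199, 3171)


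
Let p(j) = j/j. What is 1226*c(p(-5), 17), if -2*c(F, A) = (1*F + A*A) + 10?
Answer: -183900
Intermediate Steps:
p(j) = 1
c(F, A) = -5 - F/2 - A²/2 (c(F, A) = -((1*F + A*A) + 10)/2 = -((F + A²) + 10)/2 = -(10 + F + A²)/2 = -5 - F/2 - A²/2)
1226*c(p(-5), 17) = 1226*(-5 - ½*1 - ½*17²) = 1226*(-5 - ½ - ½*289) = 1226*(-5 - ½ - 289/2) = 1226*(-150) = -183900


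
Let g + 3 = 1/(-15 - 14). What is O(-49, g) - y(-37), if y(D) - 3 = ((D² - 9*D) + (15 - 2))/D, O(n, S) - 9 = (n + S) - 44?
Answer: -46872/1073 ≈ -43.683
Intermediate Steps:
g = -88/29 (g = -3 + 1/(-15 - 14) = -3 + 1/(-29) = -3 - 1/29 = -88/29 ≈ -3.0345)
O(n, S) = -35 + S + n (O(n, S) = 9 + ((n + S) - 44) = 9 + ((S + n) - 44) = 9 + (-44 + S + n) = -35 + S + n)
y(D) = 3 + (13 + D² - 9*D)/D (y(D) = 3 + ((D² - 9*D) + (15 - 2))/D = 3 + ((D² - 9*D) + 13)/D = 3 + (13 + D² - 9*D)/D)
O(-49, g) - y(-37) = (-35 - 88/29 - 49) - (-6 - 37 + 13/(-37)) = -2524/29 - (-6 - 37 + 13*(-1/37)) = -2524/29 - (-6 - 37 - 13/37) = -2524/29 - 1*(-1604/37) = -2524/29 + 1604/37 = -46872/1073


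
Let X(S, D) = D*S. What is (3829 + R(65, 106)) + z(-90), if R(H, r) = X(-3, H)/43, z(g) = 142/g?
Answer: 7397287/1935 ≈ 3822.9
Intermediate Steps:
R(H, r) = -3*H/43 (R(H, r) = (H*(-3))/43 = -3*H*(1/43) = -3*H/43)
(3829 + R(65, 106)) + z(-90) = (3829 - 3/43*65) + 142/(-90) = (3829 - 195/43) + 142*(-1/90) = 164452/43 - 71/45 = 7397287/1935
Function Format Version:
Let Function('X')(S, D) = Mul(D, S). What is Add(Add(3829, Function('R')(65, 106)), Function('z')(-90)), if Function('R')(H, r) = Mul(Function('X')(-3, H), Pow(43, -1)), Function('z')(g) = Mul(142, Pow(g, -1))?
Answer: Rational(7397287, 1935) ≈ 3822.9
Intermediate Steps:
Function('R')(H, r) = Mul(Rational(-3, 43), H) (Function('R')(H, r) = Mul(Mul(H, -3), Pow(43, -1)) = Mul(Mul(-3, H), Rational(1, 43)) = Mul(Rational(-3, 43), H))
Add(Add(3829, Function('R')(65, 106)), Function('z')(-90)) = Add(Add(3829, Mul(Rational(-3, 43), 65)), Mul(142, Pow(-90, -1))) = Add(Add(3829, Rational(-195, 43)), Mul(142, Rational(-1, 90))) = Add(Rational(164452, 43), Rational(-71, 45)) = Rational(7397287, 1935)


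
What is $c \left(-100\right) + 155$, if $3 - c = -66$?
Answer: $-6745$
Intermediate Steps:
$c = 69$ ($c = 3 - -66 = 3 + 66 = 69$)
$c \left(-100\right) + 155 = 69 \left(-100\right) + 155 = -6900 + 155 = -6745$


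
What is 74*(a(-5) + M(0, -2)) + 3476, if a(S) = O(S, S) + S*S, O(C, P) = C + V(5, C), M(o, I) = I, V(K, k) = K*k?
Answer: 2958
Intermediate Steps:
O(C, P) = 6*C (O(C, P) = C + 5*C = 6*C)
a(S) = S² + 6*S (a(S) = 6*S + S*S = 6*S + S² = S² + 6*S)
74*(a(-5) + M(0, -2)) + 3476 = 74*(-5*(6 - 5) - 2) + 3476 = 74*(-5*1 - 2) + 3476 = 74*(-5 - 2) + 3476 = 74*(-7) + 3476 = -518 + 3476 = 2958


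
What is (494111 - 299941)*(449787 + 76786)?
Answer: 102244679410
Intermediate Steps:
(494111 - 299941)*(449787 + 76786) = 194170*526573 = 102244679410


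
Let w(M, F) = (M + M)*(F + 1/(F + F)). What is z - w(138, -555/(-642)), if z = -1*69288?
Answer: -1379438934/19795 ≈ -69686.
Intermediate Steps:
z = -69288
w(M, F) = 2*M*(F + 1/(2*F)) (w(M, F) = (2*M)*(F + 1/(2*F)) = 2*M*(F + 1/(2*F)))
z - w(138, -555/(-642)) = -69288 - (138/((-555/(-642))) + 2*(-555/(-642))*138) = -69288 - (138/((-555*(-1/642))) + 2*(-555*(-1/642))*138) = -69288 - (138/(185/214) + 2*(185/214)*138) = -69288 - (138*(214/185) + 25530/107) = -69288 - (29532/185 + 25530/107) = -69288 - 1*7882974/19795 = -69288 - 7882974/19795 = -1379438934/19795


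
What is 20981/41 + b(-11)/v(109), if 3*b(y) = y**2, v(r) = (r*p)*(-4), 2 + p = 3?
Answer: 27438187/53628 ≈ 511.64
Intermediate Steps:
p = 1 (p = -2 + 3 = 1)
v(r) = -4*r (v(r) = (r*1)*(-4) = r*(-4) = -4*r)
b(y) = y**2/3
20981/41 + b(-11)/v(109) = 20981/41 + ((1/3)*(-11)**2)/((-4*109)) = 20981*(1/41) + ((1/3)*121)/(-436) = 20981/41 + (121/3)*(-1/436) = 20981/41 - 121/1308 = 27438187/53628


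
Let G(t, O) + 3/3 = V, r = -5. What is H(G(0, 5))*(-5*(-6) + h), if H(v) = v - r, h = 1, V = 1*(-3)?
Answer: 31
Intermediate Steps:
V = -3
G(t, O) = -4 (G(t, O) = -1 - 3 = -4)
H(v) = 5 + v (H(v) = v - 1*(-5) = v + 5 = 5 + v)
H(G(0, 5))*(-5*(-6) + h) = (5 - 4)*(-5*(-6) + 1) = 1*(30 + 1) = 1*31 = 31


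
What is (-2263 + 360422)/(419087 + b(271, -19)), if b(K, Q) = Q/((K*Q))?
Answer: 97061089/113572578 ≈ 0.85462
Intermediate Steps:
b(K, Q) = 1/K (b(K, Q) = Q*(1/(K*Q)) = 1/K)
(-2263 + 360422)/(419087 + b(271, -19)) = (-2263 + 360422)/(419087 + 1/271) = 358159/(419087 + 1/271) = 358159/(113572578/271) = 358159*(271/113572578) = 97061089/113572578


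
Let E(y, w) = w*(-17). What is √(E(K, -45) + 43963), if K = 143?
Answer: 2*√11182 ≈ 211.49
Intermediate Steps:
E(y, w) = -17*w
√(E(K, -45) + 43963) = √(-17*(-45) + 43963) = √(765 + 43963) = √44728 = 2*√11182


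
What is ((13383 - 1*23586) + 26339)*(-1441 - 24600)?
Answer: -420197576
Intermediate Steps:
((13383 - 1*23586) + 26339)*(-1441 - 24600) = ((13383 - 23586) + 26339)*(-26041) = (-10203 + 26339)*(-26041) = 16136*(-26041) = -420197576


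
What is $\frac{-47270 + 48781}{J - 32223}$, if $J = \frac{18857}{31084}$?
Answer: $- \frac{46967924}{1001600875} \approx -0.046893$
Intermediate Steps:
$J = \frac{18857}{31084}$ ($J = 18857 \cdot \frac{1}{31084} = \frac{18857}{31084} \approx 0.60665$)
$\frac{-47270 + 48781}{J - 32223} = \frac{-47270 + 48781}{\frac{18857}{31084} - 32223} = \frac{1511}{- \frac{1001600875}{31084}} = 1511 \left(- \frac{31084}{1001600875}\right) = - \frac{46967924}{1001600875}$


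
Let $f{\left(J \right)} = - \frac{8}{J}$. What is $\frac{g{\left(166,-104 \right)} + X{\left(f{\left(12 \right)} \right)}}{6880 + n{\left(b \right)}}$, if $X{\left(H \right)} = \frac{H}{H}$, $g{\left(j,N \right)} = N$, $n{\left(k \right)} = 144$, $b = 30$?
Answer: $- \frac{103}{7024} \approx -0.014664$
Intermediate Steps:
$X{\left(H \right)} = 1$
$\frac{g{\left(166,-104 \right)} + X{\left(f{\left(12 \right)} \right)}}{6880 + n{\left(b \right)}} = \frac{-104 + 1}{6880 + 144} = - \frac{103}{7024}$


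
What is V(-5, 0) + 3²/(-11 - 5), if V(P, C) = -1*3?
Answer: -57/16 ≈ -3.5625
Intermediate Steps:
V(P, C) = -3
V(-5, 0) + 3²/(-11 - 5) = -3 + 3²/(-11 - 5) = -3 + 9/(-16) = -3 - 1/16*9 = -3 - 9/16 = -57/16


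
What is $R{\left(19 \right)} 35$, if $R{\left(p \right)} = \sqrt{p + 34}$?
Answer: $35 \sqrt{53} \approx 254.8$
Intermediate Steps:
$R{\left(p \right)} = \sqrt{34 + p}$
$R{\left(19 \right)} 35 = \sqrt{34 + 19} \cdot 35 = \sqrt{53} \cdot 35 = 35 \sqrt{53}$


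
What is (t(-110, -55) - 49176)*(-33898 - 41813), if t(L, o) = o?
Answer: 3727328241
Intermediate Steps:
(t(-110, -55) - 49176)*(-33898 - 41813) = (-55 - 49176)*(-33898 - 41813) = -49231*(-75711) = 3727328241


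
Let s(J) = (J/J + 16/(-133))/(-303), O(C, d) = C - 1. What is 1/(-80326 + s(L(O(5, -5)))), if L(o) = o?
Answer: -13433/1079019197 ≈ -1.2449e-5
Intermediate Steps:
O(C, d) = -1 + C
s(J) = -39/13433 (s(J) = (1 + 16*(-1/133))*(-1/303) = (1 - 16/133)*(-1/303) = (117/133)*(-1/303) = -39/13433)
1/(-80326 + s(L(O(5, -5)))) = 1/(-80326 - 39/13433) = 1/(-1079019197/13433) = -13433/1079019197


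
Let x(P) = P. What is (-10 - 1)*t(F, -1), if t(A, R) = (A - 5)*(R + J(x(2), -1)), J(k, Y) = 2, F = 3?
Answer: 22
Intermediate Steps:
t(A, R) = (-5 + A)*(2 + R) (t(A, R) = (A - 5)*(R + 2) = (-5 + A)*(2 + R))
(-10 - 1)*t(F, -1) = (-10 - 1)*(-10 - 5*(-1) + 2*3 + 3*(-1)) = -11*(-10 + 5 + 6 - 3) = -11*(-2) = 22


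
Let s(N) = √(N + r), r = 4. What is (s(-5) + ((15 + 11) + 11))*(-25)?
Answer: -925 - 25*I ≈ -925.0 - 25.0*I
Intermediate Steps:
s(N) = √(4 + N) (s(N) = √(N + 4) = √(4 + N))
(s(-5) + ((15 + 11) + 11))*(-25) = (√(4 - 5) + ((15 + 11) + 11))*(-25) = (√(-1) + (26 + 11))*(-25) = (I + 37)*(-25) = (37 + I)*(-25) = -925 - 25*I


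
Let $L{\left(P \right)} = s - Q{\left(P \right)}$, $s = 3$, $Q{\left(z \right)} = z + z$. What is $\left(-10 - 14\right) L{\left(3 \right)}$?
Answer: $72$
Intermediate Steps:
$Q{\left(z \right)} = 2 z$
$L{\left(P \right)} = 3 - 2 P$
$\left(-10 - 14\right) L{\left(3 \right)} = \left(-10 - 14\right) \left(3 - 6\right) = - 24 \left(3 - 6\right) = \left(-24\right) \left(-3\right) = 72$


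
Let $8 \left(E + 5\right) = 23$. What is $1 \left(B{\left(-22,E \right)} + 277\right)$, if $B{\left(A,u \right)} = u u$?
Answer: $\frac{18017}{64} \approx 281.52$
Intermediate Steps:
$E = - \frac{17}{8}$ ($E = -5 + \frac{1}{8} \cdot 23 = -5 + \frac{23}{8} = - \frac{17}{8} \approx -2.125$)
$B{\left(A,u \right)} = u^{2}$
$1 \left(B{\left(-22,E \right)} + 277\right) = 1 \left(\left(- \frac{17}{8}\right)^{2} + 277\right) = 1 \left(\frac{289}{64} + 277\right) = 1 \cdot \frac{18017}{64} = \frac{18017}{64}$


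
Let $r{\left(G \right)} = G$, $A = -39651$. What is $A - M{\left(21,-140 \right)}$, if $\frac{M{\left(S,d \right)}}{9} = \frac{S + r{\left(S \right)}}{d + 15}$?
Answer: $- \frac{4955997}{125} \approx -39648.0$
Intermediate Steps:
$M{\left(S,d \right)} = \frac{18 S}{15 + d}$ ($M{\left(S,d \right)} = 9 \frac{S + S}{d + 15} = 9 \frac{2 S}{15 + d} = \frac{18 S}{15 + d}$)
$A - M{\left(21,-140 \right)} = -39651 - 18 \cdot 21 \frac{1}{15 - 140} = -39651 - 18 \cdot 21 \frac{1}{-125} = -39651 - 18 \cdot 21 \left(- \frac{1}{125}\right) = -39651 - - \frac{378}{125} = -39651 + \frac{378}{125} = - \frac{4955997}{125}$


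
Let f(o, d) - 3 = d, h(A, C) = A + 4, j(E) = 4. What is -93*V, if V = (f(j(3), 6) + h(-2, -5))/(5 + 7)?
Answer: -341/4 ≈ -85.250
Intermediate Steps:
h(A, C) = 4 + A
f(o, d) = 3 + d
V = 11/12 (V = ((3 + 6) + (4 - 2))/(5 + 7) = (9 + 2)/12 = 11*(1/12) = 11/12 ≈ 0.91667)
-93*V = -93*11/12 = -341/4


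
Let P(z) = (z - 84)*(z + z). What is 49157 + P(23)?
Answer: 46351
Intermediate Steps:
P(z) = 2*z*(-84 + z) (P(z) = (-84 + z)*(2*z) = 2*z*(-84 + z))
49157 + P(23) = 49157 + 2*23*(-84 + 23) = 49157 + 2*23*(-61) = 49157 - 2806 = 46351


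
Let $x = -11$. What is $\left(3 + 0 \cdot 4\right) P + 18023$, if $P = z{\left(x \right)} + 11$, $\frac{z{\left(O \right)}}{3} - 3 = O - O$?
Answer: $18083$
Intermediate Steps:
$z{\left(O \right)} = 9$ ($z{\left(O \right)} = 9 + 3 \left(O - O\right) = 9 + 3 \cdot 0 = 9 + 0 = 9$)
$P = 20$ ($P = 9 + 11 = 20$)
$\left(3 + 0 \cdot 4\right) P + 18023 = \left(3 + 0 \cdot 4\right) 20 + 18023 = \left(3 + 0\right) 20 + 18023 = 3 \cdot 20 + 18023 = 60 + 18023 = 18083$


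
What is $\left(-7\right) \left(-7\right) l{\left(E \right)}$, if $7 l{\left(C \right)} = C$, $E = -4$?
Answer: $-28$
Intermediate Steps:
$l{\left(C \right)} = \frac{C}{7}$
$\left(-7\right) \left(-7\right) l{\left(E \right)} = \left(-7\right) \left(-7\right) \frac{1}{7} \left(-4\right) = 49 \left(- \frac{4}{7}\right) = -28$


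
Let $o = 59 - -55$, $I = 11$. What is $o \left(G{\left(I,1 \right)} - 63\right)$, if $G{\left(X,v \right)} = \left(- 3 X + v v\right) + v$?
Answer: $-10716$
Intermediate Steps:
$o = 114$ ($o = 59 + 55 = 114$)
$G{\left(X,v \right)} = v + v^{2} - 3 X$ ($G{\left(X,v \right)} = \left(- 3 X + v^{2}\right) + v = \left(v^{2} - 3 X\right) + v = v + v^{2} - 3 X$)
$o \left(G{\left(I,1 \right)} - 63\right) = 114 \left(\left(1 + 1^{2} - 33\right) - 63\right) = 114 \left(\left(1 + 1 - 33\right) - 63\right) = 114 \left(-31 - 63\right) = 114 \left(-94\right) = -10716$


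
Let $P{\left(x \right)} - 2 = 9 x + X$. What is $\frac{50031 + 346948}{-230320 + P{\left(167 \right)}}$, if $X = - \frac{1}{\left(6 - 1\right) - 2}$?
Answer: $- \frac{7887}{4546} \approx -1.7349$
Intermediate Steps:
$X = - \frac{1}{3}$ ($X = - \frac{1}{5 - 2} = - \frac{1}{3} \approx -0.33333$)
$P{\left(x \right)} = \frac{5}{3} + 9 x$ ($P{\left(x \right)} = 2 + \left(9 x - \frac{1}{3}\right) = 2 + \left(- \frac{1}{3} + 9 x\right) = \frac{5}{3} + 9 x$)
$\frac{50031 + 346948}{-230320 + P{\left(167 \right)}} = \frac{50031 + 346948}{-230320 + \left(\frac{5}{3} + 9 \cdot 167\right)} = \frac{396979}{-230320 + \left(\frac{5}{3} + 1503\right)} = \frac{396979}{-230320 + \frac{4514}{3}} = \frac{396979}{- \frac{686446}{3}} = 396979 \left(- \frac{3}{686446}\right) = - \frac{7887}{4546}$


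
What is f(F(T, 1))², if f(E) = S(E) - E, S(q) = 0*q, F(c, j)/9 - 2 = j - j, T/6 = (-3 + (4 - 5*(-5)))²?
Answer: 324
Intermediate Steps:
T = 4056 (T = 6*(-3 + (4 - 5*(-5)))² = 6*(-3 + (4 + 25))² = 6*(-3 + 29)² = 6*26² = 6*676 = 4056)
F(c, j) = 18 (F(c, j) = 18 + 9*(j - j) = 18 + 9*0 = 18 + 0 = 18)
S(q) = 0
f(E) = -E (f(E) = 0 - E = -E)
f(F(T, 1))² = (-1*18)² = (-18)² = 324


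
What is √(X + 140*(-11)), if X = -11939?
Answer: I*√13479 ≈ 116.1*I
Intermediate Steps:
√(X + 140*(-11)) = √(-11939 + 140*(-11)) = √(-11939 - 1540) = √(-13479) = I*√13479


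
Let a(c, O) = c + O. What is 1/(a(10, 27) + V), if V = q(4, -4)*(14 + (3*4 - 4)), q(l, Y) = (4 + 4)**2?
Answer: 1/1445 ≈ 0.00069204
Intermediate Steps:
q(l, Y) = 64 (q(l, Y) = 8**2 = 64)
a(c, O) = O + c
V = 1408 (V = 64*(14 + (3*4 - 4)) = 64*(14 + (12 - 4)) = 64*(14 + 8) = 64*22 = 1408)
1/(a(10, 27) + V) = 1/((27 + 10) + 1408) = 1/(37 + 1408) = 1/1445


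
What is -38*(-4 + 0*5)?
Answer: 152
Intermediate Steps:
-38*(-4 + 0*5) = -38*(-4 + 0) = -38*(-4) = 152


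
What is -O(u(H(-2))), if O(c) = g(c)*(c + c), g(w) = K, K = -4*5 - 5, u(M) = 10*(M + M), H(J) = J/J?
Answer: 1000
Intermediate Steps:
H(J) = 1
u(M) = 20*M (u(M) = 10*(2*M) = 20*M)
K = -25 (K = -20 - 5 = -25)
g(w) = -25
O(c) = -50*c (O(c) = -25*(c + c) = -50*c)
-O(u(H(-2))) = -(-50)*20*1 = -(-50)*20 = -1*(-1000) = 1000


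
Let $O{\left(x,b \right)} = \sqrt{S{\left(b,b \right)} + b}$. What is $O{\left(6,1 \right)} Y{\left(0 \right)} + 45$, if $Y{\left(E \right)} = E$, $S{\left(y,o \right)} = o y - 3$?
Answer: $45$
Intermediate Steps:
$S{\left(y,o \right)} = -3 + o y$
$O{\left(x,b \right)} = \sqrt{-3 + b + b^{2}}$ ($O{\left(x,b \right)} = \sqrt{\left(-3 + b b\right) + b} = \sqrt{\left(-3 + b^{2}\right) + b} = \sqrt{-3 + b + b^{2}}$)
$O{\left(6,1 \right)} Y{\left(0 \right)} + 45 = \sqrt{-3 + 1 + 1^{2}} \cdot 0 + 45 = \sqrt{-3 + 1 + 1} \cdot 0 + 45 = \sqrt{-1} \cdot 0 + 45 = i 0 + 45 = 0 + 45 = 45$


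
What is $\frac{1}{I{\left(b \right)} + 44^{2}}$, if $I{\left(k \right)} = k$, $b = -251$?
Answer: $\frac{1}{1685} \approx 0.00059347$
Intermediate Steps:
$\frac{1}{I{\left(b \right)} + 44^{2}} = \frac{1}{-251 + 44^{2}} = \frac{1}{-251 + 1936} = \frac{1}{1685}$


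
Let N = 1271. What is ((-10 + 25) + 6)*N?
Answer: 26691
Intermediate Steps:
((-10 + 25) + 6)*N = ((-10 + 25) + 6)*1271 = (15 + 6)*1271 = 21*1271 = 26691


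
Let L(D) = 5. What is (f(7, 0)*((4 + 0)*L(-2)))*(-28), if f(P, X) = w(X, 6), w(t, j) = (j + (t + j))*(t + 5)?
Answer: -33600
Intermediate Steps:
w(t, j) = (5 + t)*(t + 2*j) (w(t, j) = (j + (j + t))*(5 + t) = (t + 2*j)*(5 + t) = (5 + t)*(t + 2*j))
f(P, X) = 60 + X² + 17*X (f(P, X) = X² + 5*X + 10*6 + 2*6*X = X² + 5*X + 60 + 12*X = 60 + X² + 17*X)
(f(7, 0)*((4 + 0)*L(-2)))*(-28) = ((60 + 0² + 17*0)*((4 + 0)*5))*(-28) = ((60 + 0 + 0)*(4*5))*(-28) = (60*20)*(-28) = 1200*(-28) = -33600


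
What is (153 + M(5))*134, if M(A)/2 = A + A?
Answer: 23182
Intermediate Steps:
M(A) = 4*A (M(A) = 2*(A + A) = 2*(2*A) = 4*A)
(153 + M(5))*134 = (153 + 4*5)*134 = (153 + 20)*134 = 173*134 = 23182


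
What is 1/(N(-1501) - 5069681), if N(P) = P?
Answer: -1/5071182 ≈ -1.9719e-7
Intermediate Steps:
1/(N(-1501) - 5069681) = 1/(-1501 - 5069681) = 1/(-5071182) = -1/5071182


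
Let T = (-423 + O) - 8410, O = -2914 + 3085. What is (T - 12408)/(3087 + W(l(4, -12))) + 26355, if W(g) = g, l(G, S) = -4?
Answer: 81231395/3083 ≈ 26348.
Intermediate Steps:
O = 171
T = -8662 (T = (-423 + 171) - 8410 = -252 - 8410 = -8662)
(T - 12408)/(3087 + W(l(4, -12))) + 26355 = (-8662 - 12408)/(3087 - 4) + 26355 = -21070/3083 + 26355 = 81231395/3083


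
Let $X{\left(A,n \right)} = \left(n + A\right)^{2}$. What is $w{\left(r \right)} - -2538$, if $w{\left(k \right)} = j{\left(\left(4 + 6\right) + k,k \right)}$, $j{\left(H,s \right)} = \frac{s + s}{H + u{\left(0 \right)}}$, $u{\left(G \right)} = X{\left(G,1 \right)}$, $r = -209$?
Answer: $\frac{22861}{9} \approx 2540.1$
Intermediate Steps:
$X{\left(A,n \right)} = \left(A + n\right)^{2}$
$u{\left(G \right)} = \left(1 + G\right)^{2}$ ($u{\left(G \right)} = \left(G + 1\right)^{2} = \left(1 + G\right)^{2}$)
$j{\left(H,s \right)} = \frac{2 s}{1 + H}$ ($j{\left(H,s \right)} = \frac{s + s}{H + \left(1 + 0\right)^{2}} = \frac{2 s}{H + 1^{2}} = \frac{2 s}{H + 1} = \frac{2 s}{1 + H}$)
$w{\left(k \right)} = \frac{2 k}{11 + k}$ ($w{\left(k \right)} = \frac{2 k}{1 + \left(\left(4 + 6\right) + k\right)} = \frac{2 k}{1 + \left(10 + k\right)} = \frac{2 k}{11 + k}$)
$w{\left(r \right)} - -2538 = 2 \left(-209\right) \frac{1}{11 - 209} - -2538 = 2 \left(-209\right) \frac{1}{-198} + 2538 = 2 \left(-209\right) \left(- \frac{1}{198}\right) + 2538 = \frac{19}{9} + 2538 = \frac{22861}{9}$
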